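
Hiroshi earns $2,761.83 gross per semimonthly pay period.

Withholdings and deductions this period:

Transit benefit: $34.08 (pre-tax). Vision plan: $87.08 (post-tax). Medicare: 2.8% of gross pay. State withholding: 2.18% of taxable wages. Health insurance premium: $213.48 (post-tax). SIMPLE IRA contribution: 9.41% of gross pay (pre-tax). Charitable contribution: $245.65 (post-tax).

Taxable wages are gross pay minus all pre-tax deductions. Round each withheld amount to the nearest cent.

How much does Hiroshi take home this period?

SIMPLE IRA contribution: $2,761.83 × 0.0941 = $259.89
Transit benefit: $34.08
Pre-tax total = $259.89 + $34.08 = $293.97
Taxable wages = $2,761.83 − $293.97 = $2,467.86
State withholding: $2,467.86 × 0.0218 = $53.80
Medicare: $2,761.83 × 0.028 = $77.33
Health insurance premium: $213.48
Charitable contribution: $245.65
Vision plan: $87.08
Total deductions = $259.89 + $34.08 + $53.80 + $77.33 + $213.48 + $245.65 + $87.08 = $971.31
Net pay = $2,761.83 − $971.31 = $1,790.52

$1,790.52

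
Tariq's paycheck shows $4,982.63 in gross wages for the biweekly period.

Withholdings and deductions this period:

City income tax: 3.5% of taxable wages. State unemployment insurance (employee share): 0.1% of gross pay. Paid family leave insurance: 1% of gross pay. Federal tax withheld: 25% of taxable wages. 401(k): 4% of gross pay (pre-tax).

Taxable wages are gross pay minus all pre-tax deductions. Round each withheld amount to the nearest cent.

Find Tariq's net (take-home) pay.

401(k): $4,982.63 × 0.04 = $199.31
Taxable wages = $4,982.63 − $199.31 = $4,783.32
Federal tax withheld: $4,783.32 × 0.25 = $1,195.83
City income tax: $4,783.32 × 0.035 = $167.42
State unemployment insurance (employee share): $4,982.63 × 0.001 = $4.98
Paid family leave insurance: $4,982.63 × 0.01 = $49.83
Total deductions = $199.31 + $1,195.83 + $167.42 + $4.98 + $49.83 = $1,617.37
Net pay = $4,982.63 − $1,617.37 = $3,365.26

$3,365.26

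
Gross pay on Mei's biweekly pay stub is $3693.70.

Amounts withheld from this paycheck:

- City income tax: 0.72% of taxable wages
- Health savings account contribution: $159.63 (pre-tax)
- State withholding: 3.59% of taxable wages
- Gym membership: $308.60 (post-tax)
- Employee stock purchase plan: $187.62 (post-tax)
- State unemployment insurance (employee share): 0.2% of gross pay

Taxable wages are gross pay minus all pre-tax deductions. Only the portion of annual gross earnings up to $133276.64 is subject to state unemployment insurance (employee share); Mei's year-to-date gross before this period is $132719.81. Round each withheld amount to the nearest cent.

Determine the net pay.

$2884.42

Health savings account contribution: $159.63
Taxable wages = $3693.70 − $159.63 = $3534.07
State withholding: $3534.07 × 0.0359 = $126.87
City income tax: $3534.07 × 0.0072 = $25.45
State unemployment insurance (employee share): only $133276.64 − $132719.81 = $556.83 of this check is subject → $556.83 × 0.002 = $1.11
Gym membership: $308.60
Employee stock purchase plan: $187.62
Total deductions = $159.63 + $126.87 + $25.45 + $1.11 + $308.60 + $187.62 = $809.28
Net pay = $3693.70 − $809.28 = $2884.42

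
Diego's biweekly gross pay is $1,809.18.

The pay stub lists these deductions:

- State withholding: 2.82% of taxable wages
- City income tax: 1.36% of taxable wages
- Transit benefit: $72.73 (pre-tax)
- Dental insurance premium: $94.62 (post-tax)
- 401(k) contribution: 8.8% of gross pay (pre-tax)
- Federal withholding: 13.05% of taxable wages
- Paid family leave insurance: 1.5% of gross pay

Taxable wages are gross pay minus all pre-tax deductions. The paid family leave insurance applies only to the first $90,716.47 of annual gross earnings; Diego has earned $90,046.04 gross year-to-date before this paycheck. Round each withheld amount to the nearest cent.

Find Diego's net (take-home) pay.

$1,200.80

401(k) contribution: $1,809.18 × 0.088 = $159.21
Transit benefit: $72.73
Pre-tax total = $159.21 + $72.73 = $231.94
Taxable wages = $1,809.18 − $231.94 = $1,577.24
Federal withholding: $1,577.24 × 0.1305 = $205.83
City income tax: $1,577.24 × 0.0136 = $21.45
State withholding: $1,577.24 × 0.0282 = $44.48
Paid family leave insurance: only $90,716.47 − $90,046.04 = $670.43 of this check is subject → $670.43 × 0.015 = $10.06
Dental insurance premium: $94.62
Total deductions = $159.21 + $72.73 + $205.83 + $21.45 + $44.48 + $10.06 + $94.62 = $608.38
Net pay = $1,809.18 − $608.38 = $1,200.80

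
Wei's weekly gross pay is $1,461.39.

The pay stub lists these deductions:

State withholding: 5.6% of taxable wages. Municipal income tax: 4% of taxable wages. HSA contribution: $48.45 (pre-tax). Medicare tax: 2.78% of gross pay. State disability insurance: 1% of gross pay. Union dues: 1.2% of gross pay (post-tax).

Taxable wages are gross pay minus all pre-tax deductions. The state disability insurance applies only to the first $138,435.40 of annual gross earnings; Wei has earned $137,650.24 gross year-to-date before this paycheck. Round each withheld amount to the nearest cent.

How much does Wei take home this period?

$1,211.28

HSA contribution: $48.45
Taxable wages = $1,461.39 − $48.45 = $1,412.94
Municipal income tax: $1,412.94 × 0.04 = $56.52
State withholding: $1,412.94 × 0.056 = $79.12
State disability insurance: only $138,435.40 − $137,650.24 = $785.16 of this check is subject → $785.16 × 0.01 = $7.85
Medicare tax: $1,461.39 × 0.0278 = $40.63
Union dues: $1,461.39 × 0.012 = $17.54
Total deductions = $48.45 + $56.52 + $79.12 + $7.85 + $40.63 + $17.54 = $250.11
Net pay = $1,461.39 − $250.11 = $1,211.28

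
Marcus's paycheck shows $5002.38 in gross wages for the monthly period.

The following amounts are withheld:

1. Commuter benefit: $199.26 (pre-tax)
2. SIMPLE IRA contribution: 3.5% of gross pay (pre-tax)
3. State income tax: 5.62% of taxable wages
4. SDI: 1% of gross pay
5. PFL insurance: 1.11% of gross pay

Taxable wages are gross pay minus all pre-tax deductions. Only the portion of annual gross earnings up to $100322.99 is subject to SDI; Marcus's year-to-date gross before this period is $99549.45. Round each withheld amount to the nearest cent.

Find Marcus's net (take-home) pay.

SIMPLE IRA contribution: $5002.38 × 0.035 = $175.08
Commuter benefit: $199.26
Pre-tax total = $175.08 + $199.26 = $374.34
Taxable wages = $5002.38 − $374.34 = $4628.04
State income tax: $4628.04 × 0.0562 = $260.10
PFL insurance: $5002.38 × 0.0111 = $55.53
SDI: only $100322.99 − $99549.45 = $773.54 of this check is subject → $773.54 × 0.01 = $7.74
Total deductions = $175.08 + $199.26 + $260.10 + $55.53 + $7.74 = $697.71
Net pay = $5002.38 − $697.71 = $4304.67

$4304.67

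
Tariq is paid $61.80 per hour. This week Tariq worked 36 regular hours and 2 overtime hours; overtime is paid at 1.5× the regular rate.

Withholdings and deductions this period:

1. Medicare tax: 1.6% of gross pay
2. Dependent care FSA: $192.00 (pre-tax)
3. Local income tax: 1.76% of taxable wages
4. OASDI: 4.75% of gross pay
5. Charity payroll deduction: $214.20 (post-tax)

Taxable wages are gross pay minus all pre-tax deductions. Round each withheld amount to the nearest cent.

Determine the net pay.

Regular pay: 36 × $61.80 = $2,224.80
Overtime pay: 2 × $61.80 × 1.5 = $185.40
Gross pay = $2,224.80 + $185.40 = $2,410.20
Dependent care FSA: $192.00
Taxable wages = $2,410.20 − $192.00 = $2,218.20
Local income tax: $2,218.20 × 0.0176 = $39.04
Medicare tax: $2,410.20 × 0.016 = $38.56
OASDI: $2,410.20 × 0.0475 = $114.48
Charity payroll deduction: $214.20
Total deductions = $192.00 + $39.04 + $38.56 + $114.48 + $214.20 = $598.28
Net pay = $2,410.20 − $598.28 = $1,811.92

$1,811.92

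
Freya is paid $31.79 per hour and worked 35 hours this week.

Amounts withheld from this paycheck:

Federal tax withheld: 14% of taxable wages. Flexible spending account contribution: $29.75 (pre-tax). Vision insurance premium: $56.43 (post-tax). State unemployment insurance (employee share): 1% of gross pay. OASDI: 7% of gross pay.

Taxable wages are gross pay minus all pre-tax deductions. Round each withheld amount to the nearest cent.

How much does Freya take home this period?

$785.84

Gross pay: 35 × $31.79 = $1,112.65
Flexible spending account contribution: $29.75
Taxable wages = $1,112.65 − $29.75 = $1,082.90
Federal tax withheld: $1,082.90 × 0.14 = $151.61
OASDI: $1,112.65 × 0.07 = $77.89
State unemployment insurance (employee share): $1,112.65 × 0.01 = $11.13
Vision insurance premium: $56.43
Total deductions = $29.75 + $151.61 + $77.89 + $11.13 + $56.43 = $326.81
Net pay = $1,112.65 − $326.81 = $785.84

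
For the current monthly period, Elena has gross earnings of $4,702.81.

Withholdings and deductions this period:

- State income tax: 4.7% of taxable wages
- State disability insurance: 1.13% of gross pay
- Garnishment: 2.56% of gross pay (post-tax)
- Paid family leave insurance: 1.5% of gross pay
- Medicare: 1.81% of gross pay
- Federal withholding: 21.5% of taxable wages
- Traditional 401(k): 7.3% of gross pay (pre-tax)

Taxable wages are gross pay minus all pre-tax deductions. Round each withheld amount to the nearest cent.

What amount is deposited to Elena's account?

$2,888.12

Traditional 401(k): $4,702.81 × 0.073 = $343.31
Taxable wages = $4,702.81 − $343.31 = $4,359.50
Federal withholding: $4,359.50 × 0.215 = $937.29
State income tax: $4,359.50 × 0.047 = $204.90
Medicare: $4,702.81 × 0.0181 = $85.12
State disability insurance: $4,702.81 × 0.0113 = $53.14
Paid family leave insurance: $4,702.81 × 0.015 = $70.54
Garnishment: $4,702.81 × 0.0256 = $120.39
Total deductions = $343.31 + $937.29 + $204.90 + $85.12 + $53.14 + $70.54 + $120.39 = $1,814.69
Net pay = $4,702.81 − $1,814.69 = $2,888.12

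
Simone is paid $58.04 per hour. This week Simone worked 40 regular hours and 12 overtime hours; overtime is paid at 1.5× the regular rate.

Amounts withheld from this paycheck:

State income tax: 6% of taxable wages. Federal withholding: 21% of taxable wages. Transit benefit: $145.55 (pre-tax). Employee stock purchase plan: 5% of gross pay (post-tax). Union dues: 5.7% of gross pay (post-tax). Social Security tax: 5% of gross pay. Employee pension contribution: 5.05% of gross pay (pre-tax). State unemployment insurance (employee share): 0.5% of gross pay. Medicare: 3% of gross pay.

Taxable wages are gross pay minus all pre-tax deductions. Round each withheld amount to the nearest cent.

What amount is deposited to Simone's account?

$1,580.72

Regular pay: 40 × $58.04 = $2,321.60
Overtime pay: 12 × $58.04 × 1.5 = $1,044.72
Gross pay = $2,321.60 + $1,044.72 = $3,366.32
Transit benefit: $145.55
Employee pension contribution: $3,366.32 × 0.0505 = $170.00
Pre-tax total = $145.55 + $170.00 = $315.55
Taxable wages = $3,366.32 − $315.55 = $3,050.77
State income tax: $3,050.77 × 0.06 = $183.05
Federal withholding: $3,050.77 × 0.21 = $640.66
Social Security tax: $3,366.32 × 0.05 = $168.32
State unemployment insurance (employee share): $3,366.32 × 0.005 = $16.83
Medicare: $3,366.32 × 0.03 = $100.99
Employee stock purchase plan: $3,366.32 × 0.05 = $168.32
Union dues: $3,366.32 × 0.057 = $191.88
Total deductions = $145.55 + $170.00 + $183.05 + $640.66 + $168.32 + $16.83 + $100.99 + $168.32 + $191.88 = $1,785.60
Net pay = $3,366.32 − $1,785.60 = $1,580.72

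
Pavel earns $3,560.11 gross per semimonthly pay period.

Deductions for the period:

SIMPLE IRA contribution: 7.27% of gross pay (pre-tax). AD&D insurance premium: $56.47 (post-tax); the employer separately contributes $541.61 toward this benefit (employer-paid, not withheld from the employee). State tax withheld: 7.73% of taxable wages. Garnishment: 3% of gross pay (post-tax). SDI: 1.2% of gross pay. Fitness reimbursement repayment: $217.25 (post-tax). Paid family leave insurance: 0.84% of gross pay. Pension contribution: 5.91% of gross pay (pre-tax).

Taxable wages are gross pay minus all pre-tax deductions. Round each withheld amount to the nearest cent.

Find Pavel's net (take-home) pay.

$2,398.82

SIMPLE IRA contribution: $3,560.11 × 0.0727 = $258.82
Pension contribution: $3,560.11 × 0.0591 = $210.40
Pre-tax total = $258.82 + $210.40 = $469.22
Taxable wages = $3,560.11 − $469.22 = $3,090.89
State tax withheld: $3,090.89 × 0.0773 = $238.93
SDI: $3,560.11 × 0.012 = $42.72
Paid family leave insurance: $3,560.11 × 0.0084 = $29.90
Fitness reimbursement repayment: $217.25
Garnishment: $3,560.11 × 0.03 = $106.80
AD&D insurance premium: $56.47
(Employer's $541.61 toward AD&D insurance premium is not withheld from the employee.)
Total deductions = $258.82 + $210.40 + $238.93 + $42.72 + $29.90 + $217.25 + $106.80 + $56.47 = $1,161.29
Net pay = $3,560.11 − $1,161.29 = $2,398.82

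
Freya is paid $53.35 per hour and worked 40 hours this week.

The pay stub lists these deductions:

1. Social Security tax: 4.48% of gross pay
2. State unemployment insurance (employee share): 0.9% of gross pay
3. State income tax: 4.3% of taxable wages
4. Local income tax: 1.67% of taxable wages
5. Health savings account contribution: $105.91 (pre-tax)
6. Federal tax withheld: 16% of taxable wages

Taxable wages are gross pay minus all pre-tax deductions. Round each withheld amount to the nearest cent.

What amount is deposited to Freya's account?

Gross pay: 40 × $53.35 = $2134.00
Health savings account contribution: $105.91
Taxable wages = $2134.00 − $105.91 = $2028.09
Local income tax: $2028.09 × 0.0167 = $33.87
Federal tax withheld: $2028.09 × 0.16 = $324.49
State income tax: $2028.09 × 0.043 = $87.21
Social Security tax: $2134.00 × 0.0448 = $95.60
State unemployment insurance (employee share): $2134.00 × 0.009 = $19.21
Total deductions = $105.91 + $33.87 + $324.49 + $87.21 + $95.60 + $19.21 = $666.29
Net pay = $2134.00 − $666.29 = $1467.71

$1467.71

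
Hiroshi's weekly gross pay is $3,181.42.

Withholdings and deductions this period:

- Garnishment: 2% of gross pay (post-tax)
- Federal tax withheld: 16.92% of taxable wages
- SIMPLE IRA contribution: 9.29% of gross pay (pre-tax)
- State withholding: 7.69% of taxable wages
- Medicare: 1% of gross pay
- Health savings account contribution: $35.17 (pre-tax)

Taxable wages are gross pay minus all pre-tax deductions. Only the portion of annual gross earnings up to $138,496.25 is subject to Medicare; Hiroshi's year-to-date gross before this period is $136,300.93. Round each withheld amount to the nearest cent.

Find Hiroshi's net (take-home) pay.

$2,063.56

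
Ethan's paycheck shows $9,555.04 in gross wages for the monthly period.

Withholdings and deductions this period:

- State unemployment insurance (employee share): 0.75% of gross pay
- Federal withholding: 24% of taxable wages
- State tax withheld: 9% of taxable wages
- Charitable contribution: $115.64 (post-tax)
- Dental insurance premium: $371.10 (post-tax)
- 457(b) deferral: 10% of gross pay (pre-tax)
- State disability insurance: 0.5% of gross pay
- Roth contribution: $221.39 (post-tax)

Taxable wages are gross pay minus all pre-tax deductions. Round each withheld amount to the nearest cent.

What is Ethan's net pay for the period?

457(b) deferral: $9,555.04 × 0.1 = $955.50
Taxable wages = $9,555.04 − $955.50 = $8,599.54
State tax withheld: $8,599.54 × 0.09 = $773.96
Federal withholding: $8,599.54 × 0.24 = $2,063.89
State unemployment insurance (employee share): $9,555.04 × 0.0075 = $71.66
State disability insurance: $9,555.04 × 0.005 = $47.78
Roth contribution: $221.39
Charitable contribution: $115.64
Dental insurance premium: $371.10
Total deductions = $955.50 + $773.96 + $2,063.89 + $71.66 + $47.78 + $221.39 + $115.64 + $371.10 = $4,620.92
Net pay = $9,555.04 − $4,620.92 = $4,934.12

$4,934.12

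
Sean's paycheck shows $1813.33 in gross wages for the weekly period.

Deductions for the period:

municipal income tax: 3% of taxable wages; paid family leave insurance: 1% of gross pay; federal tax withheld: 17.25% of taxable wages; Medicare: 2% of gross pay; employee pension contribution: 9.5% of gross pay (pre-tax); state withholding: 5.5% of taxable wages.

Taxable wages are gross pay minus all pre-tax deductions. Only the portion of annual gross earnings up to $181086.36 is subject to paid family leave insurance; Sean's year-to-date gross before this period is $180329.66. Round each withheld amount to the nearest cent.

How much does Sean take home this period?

$1174.65

Employee pension contribution: $1813.33 × 0.095 = $172.27
Taxable wages = $1813.33 − $172.27 = $1641.06
Federal tax withheld: $1641.06 × 0.1725 = $283.08
Municipal income tax: $1641.06 × 0.03 = $49.23
State withholding: $1641.06 × 0.055 = $90.26
Medicare: $1813.33 × 0.02 = $36.27
Paid family leave insurance: only $181086.36 − $180329.66 = $756.70 of this check is subject → $756.70 × 0.01 = $7.57
Total deductions = $172.27 + $283.08 + $49.23 + $90.26 + $36.27 + $7.57 = $638.68
Net pay = $1813.33 − $638.68 = $1174.65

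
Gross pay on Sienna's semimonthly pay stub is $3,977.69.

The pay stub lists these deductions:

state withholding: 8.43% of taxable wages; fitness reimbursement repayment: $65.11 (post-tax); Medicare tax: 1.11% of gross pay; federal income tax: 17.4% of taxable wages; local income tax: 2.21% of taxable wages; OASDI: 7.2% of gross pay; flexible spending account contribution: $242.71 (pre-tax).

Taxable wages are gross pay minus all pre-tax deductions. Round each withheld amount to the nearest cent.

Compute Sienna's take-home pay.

$2,292.04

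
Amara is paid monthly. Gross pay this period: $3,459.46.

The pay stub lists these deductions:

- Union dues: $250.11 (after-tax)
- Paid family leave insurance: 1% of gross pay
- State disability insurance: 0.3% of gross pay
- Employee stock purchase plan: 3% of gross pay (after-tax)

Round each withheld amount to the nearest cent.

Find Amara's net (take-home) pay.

$3,060.60

State disability insurance: $3,459.46 × 0.003 = $10.38
Paid family leave insurance: $3,459.46 × 0.01 = $34.59
Employee stock purchase plan: $3,459.46 × 0.03 = $103.78
Union dues: $250.11
Total deductions = $10.38 + $34.59 + $103.78 + $250.11 = $398.86
Net pay = $3,459.46 − $398.86 = $3,060.60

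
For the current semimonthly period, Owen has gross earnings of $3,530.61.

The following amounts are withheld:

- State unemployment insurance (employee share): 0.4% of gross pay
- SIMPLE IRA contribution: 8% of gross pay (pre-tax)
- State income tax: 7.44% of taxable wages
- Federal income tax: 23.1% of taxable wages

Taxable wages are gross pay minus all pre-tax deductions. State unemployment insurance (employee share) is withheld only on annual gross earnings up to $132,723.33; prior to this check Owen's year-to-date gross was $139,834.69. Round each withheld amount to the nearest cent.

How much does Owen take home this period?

SIMPLE IRA contribution: $3,530.61 × 0.08 = $282.45
Taxable wages = $3,530.61 − $282.45 = $3,248.16
Federal income tax: $3,248.16 × 0.231 = $750.32
State income tax: $3,248.16 × 0.0744 = $241.66
State unemployment insurance (employee share): annual cap $132,723.33 already reached (YTD $139,834.69), so $0.00
Total deductions = $282.45 + $750.32 + $241.66 + $0.00 = $1,274.43
Net pay = $3,530.61 − $1,274.43 = $2,256.18

$2,256.18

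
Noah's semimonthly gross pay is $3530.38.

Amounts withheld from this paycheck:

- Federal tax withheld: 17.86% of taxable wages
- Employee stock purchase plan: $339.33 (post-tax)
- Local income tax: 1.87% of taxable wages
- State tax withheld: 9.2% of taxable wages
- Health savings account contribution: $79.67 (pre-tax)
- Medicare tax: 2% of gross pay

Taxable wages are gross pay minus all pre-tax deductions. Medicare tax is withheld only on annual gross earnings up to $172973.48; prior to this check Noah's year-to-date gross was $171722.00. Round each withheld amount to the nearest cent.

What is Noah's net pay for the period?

Health savings account contribution: $79.67
Taxable wages = $3530.38 − $79.67 = $3450.71
Local income tax: $3450.71 × 0.0187 = $64.53
Federal tax withheld: $3450.71 × 0.1786 = $616.30
State tax withheld: $3450.71 × 0.092 = $317.47
Medicare tax: only $172973.48 − $171722.00 = $1251.48 of this check is subject → $1251.48 × 0.02 = $25.03
Employee stock purchase plan: $339.33
Total deductions = $79.67 + $64.53 + $616.30 + $317.47 + $25.03 + $339.33 = $1442.33
Net pay = $3530.38 − $1442.33 = $2088.05

$2088.05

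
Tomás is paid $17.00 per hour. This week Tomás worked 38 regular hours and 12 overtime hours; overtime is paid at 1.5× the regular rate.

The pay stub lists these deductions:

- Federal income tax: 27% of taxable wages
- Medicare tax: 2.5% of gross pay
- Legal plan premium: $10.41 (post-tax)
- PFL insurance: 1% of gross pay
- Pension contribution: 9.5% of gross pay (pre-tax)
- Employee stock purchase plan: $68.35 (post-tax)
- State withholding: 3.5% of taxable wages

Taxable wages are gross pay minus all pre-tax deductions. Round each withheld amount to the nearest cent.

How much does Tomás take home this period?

$486.71

Regular pay: 38 × $17.00 = $646.00
Overtime pay: 12 × $17.00 × 1.5 = $306.00
Gross pay = $646.00 + $306.00 = $952.00
Pension contribution: $952.00 × 0.095 = $90.44
Taxable wages = $952.00 − $90.44 = $861.56
State withholding: $861.56 × 0.035 = $30.15
Federal income tax: $861.56 × 0.27 = $232.62
PFL insurance: $952.00 × 0.01 = $9.52
Medicare tax: $952.00 × 0.025 = $23.80
Legal plan premium: $10.41
Employee stock purchase plan: $68.35
Total deductions = $90.44 + $30.15 + $232.62 + $9.52 + $23.80 + $10.41 + $68.35 = $465.29
Net pay = $952.00 − $465.29 = $486.71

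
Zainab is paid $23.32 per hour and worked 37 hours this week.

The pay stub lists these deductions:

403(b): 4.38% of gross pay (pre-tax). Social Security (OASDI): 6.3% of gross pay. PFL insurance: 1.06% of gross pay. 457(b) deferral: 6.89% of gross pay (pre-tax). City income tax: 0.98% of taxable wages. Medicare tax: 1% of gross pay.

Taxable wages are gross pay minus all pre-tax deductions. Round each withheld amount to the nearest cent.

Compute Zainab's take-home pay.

Gross pay: 37 × $23.32 = $862.84
457(b) deferral: $862.84 × 0.0689 = $59.45
403(b): $862.84 × 0.0438 = $37.79
Pre-tax total = $59.45 + $37.79 = $97.24
Taxable wages = $862.84 − $97.24 = $765.60
City income tax: $765.60 × 0.0098 = $7.50
PFL insurance: $862.84 × 0.0106 = $9.15
Social Security (OASDI): $862.84 × 0.063 = $54.36
Medicare tax: $862.84 × 0.01 = $8.63
Total deductions = $59.45 + $37.79 + $7.50 + $9.15 + $54.36 + $8.63 = $176.88
Net pay = $862.84 − $176.88 = $685.96

$685.96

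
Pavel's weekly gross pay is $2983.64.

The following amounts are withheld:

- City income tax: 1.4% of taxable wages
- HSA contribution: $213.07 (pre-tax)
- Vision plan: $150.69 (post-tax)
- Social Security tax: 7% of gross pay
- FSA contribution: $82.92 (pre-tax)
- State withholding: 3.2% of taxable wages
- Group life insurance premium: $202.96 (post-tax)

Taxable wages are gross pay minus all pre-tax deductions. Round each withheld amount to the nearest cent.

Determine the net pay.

HSA contribution: $213.07
FSA contribution: $82.92
Pre-tax total = $213.07 + $82.92 = $295.99
Taxable wages = $2983.64 − $295.99 = $2687.65
City income tax: $2687.65 × 0.014 = $37.63
State withholding: $2687.65 × 0.032 = $86.00
Social Security tax: $2983.64 × 0.07 = $208.85
Vision plan: $150.69
Group life insurance premium: $202.96
Total deductions = $213.07 + $82.92 + $37.63 + $86.00 + $208.85 + $150.69 + $202.96 = $982.12
Net pay = $2983.64 − $982.12 = $2001.52

$2001.52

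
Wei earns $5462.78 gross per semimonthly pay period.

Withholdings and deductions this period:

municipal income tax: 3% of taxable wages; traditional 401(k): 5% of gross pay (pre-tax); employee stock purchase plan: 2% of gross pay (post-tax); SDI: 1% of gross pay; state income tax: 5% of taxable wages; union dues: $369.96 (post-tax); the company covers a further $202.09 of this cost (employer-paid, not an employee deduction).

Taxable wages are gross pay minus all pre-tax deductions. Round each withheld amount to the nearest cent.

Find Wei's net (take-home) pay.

$4240.62

Traditional 401(k): $5462.78 × 0.05 = $273.14
Taxable wages = $5462.78 − $273.14 = $5189.64
Municipal income tax: $5189.64 × 0.03 = $155.69
State income tax: $5189.64 × 0.05 = $259.48
SDI: $5462.78 × 0.01 = $54.63
Employee stock purchase plan: $5462.78 × 0.02 = $109.26
Union dues: $369.96
(Employer's $202.09 toward union dues is not withheld from the employee.)
Total deductions = $273.14 + $155.69 + $259.48 + $54.63 + $109.26 + $369.96 = $1222.16
Net pay = $5462.78 − $1222.16 = $4240.62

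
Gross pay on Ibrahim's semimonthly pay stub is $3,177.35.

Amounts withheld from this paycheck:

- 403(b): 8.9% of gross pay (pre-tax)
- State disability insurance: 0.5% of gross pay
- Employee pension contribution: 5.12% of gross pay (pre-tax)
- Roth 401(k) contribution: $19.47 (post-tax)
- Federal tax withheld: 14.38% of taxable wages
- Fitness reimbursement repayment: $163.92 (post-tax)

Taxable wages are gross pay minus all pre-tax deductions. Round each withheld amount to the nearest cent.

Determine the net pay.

$2,139.76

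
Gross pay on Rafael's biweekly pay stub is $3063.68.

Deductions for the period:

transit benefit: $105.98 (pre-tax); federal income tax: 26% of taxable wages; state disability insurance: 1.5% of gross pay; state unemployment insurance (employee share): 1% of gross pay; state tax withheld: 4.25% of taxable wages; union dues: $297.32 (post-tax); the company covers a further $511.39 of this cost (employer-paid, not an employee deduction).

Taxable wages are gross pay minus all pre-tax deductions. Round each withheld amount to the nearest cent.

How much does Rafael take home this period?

Transit benefit: $105.98
Taxable wages = $3063.68 − $105.98 = $2957.70
Federal income tax: $2957.70 × 0.26 = $769.00
State tax withheld: $2957.70 × 0.0425 = $125.70
State disability insurance: $3063.68 × 0.015 = $45.96
State unemployment insurance (employee share): $3063.68 × 0.01 = $30.64
Union dues: $297.32
(Employer's $511.39 toward union dues is not withheld from the employee.)
Total deductions = $105.98 + $769.00 + $125.70 + $45.96 + $30.64 + $297.32 = $1374.60
Net pay = $3063.68 − $1374.60 = $1689.08

$1689.08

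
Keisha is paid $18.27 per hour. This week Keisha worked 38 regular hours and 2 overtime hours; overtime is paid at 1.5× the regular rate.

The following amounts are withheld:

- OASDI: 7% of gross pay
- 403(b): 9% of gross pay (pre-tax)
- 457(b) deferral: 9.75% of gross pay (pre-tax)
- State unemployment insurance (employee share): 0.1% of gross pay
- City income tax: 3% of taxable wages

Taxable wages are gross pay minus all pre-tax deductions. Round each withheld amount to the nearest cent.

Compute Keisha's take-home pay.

Regular pay: 38 × $18.27 = $694.26
Overtime pay: 2 × $18.27 × 1.5 = $54.81
Gross pay = $694.26 + $54.81 = $749.07
457(b) deferral: $749.07 × 0.0975 = $73.03
403(b): $749.07 × 0.09 = $67.42
Pre-tax total = $73.03 + $67.42 = $140.45
Taxable wages = $749.07 − $140.45 = $608.62
City income tax: $608.62 × 0.03 = $18.26
OASDI: $749.07 × 0.07 = $52.43
State unemployment insurance (employee share): $749.07 × 0.001 = $0.75
Total deductions = $73.03 + $67.42 + $18.26 + $52.43 + $0.75 = $211.89
Net pay = $749.07 − $211.89 = $537.18

$537.18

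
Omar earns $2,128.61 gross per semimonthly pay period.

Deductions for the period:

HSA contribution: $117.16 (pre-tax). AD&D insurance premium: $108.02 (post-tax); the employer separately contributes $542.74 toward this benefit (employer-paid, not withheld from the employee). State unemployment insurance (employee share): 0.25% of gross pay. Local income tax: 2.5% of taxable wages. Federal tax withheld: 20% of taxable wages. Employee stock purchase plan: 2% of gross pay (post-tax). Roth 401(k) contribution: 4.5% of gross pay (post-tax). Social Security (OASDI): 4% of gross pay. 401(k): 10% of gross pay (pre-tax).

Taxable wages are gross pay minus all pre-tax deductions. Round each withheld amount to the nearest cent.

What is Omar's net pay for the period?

HSA contribution: $117.16
401(k): $2,128.61 × 0.1 = $212.86
Pre-tax total = $117.16 + $212.86 = $330.02
Taxable wages = $2,128.61 − $330.02 = $1,798.59
Local income tax: $1,798.59 × 0.025 = $44.96
Federal tax withheld: $1,798.59 × 0.2 = $359.72
Social Security (OASDI): $2,128.61 × 0.04 = $85.14
State unemployment insurance (employee share): $2,128.61 × 0.0025 = $5.32
Employee stock purchase plan: $2,128.61 × 0.02 = $42.57
Roth 401(k) contribution: $2,128.61 × 0.045 = $95.79
AD&D insurance premium: $108.02
(Employer's $542.74 toward AD&D insurance premium is not withheld from the employee.)
Total deductions = $117.16 + $212.86 + $44.96 + $359.72 + $85.14 + $5.32 + $42.57 + $95.79 + $108.02 = $1,071.54
Net pay = $2,128.61 − $1,071.54 = $1,057.07

$1,057.07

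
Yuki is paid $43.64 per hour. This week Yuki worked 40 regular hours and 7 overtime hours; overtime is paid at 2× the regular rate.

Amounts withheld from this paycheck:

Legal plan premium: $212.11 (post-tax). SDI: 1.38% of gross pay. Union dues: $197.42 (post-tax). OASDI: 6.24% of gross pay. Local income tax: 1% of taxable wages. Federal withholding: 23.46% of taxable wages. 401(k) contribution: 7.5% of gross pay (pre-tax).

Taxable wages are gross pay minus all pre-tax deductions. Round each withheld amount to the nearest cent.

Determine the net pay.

Regular pay: 40 × $43.64 = $1745.60
Overtime pay: 7 × $43.64 × 2 = $610.96
Gross pay = $1745.60 + $610.96 = $2356.56
401(k) contribution: $2356.56 × 0.075 = $176.74
Taxable wages = $2356.56 − $176.74 = $2179.82
Federal withholding: $2179.82 × 0.2346 = $511.39
Local income tax: $2179.82 × 0.01 = $21.80
OASDI: $2356.56 × 0.0624 = $147.05
SDI: $2356.56 × 0.0138 = $32.52
Union dues: $197.42
Legal plan premium: $212.11
Total deductions = $176.74 + $511.39 + $21.80 + $147.05 + $32.52 + $197.42 + $212.11 = $1299.03
Net pay = $2356.56 − $1299.03 = $1057.53

$1057.53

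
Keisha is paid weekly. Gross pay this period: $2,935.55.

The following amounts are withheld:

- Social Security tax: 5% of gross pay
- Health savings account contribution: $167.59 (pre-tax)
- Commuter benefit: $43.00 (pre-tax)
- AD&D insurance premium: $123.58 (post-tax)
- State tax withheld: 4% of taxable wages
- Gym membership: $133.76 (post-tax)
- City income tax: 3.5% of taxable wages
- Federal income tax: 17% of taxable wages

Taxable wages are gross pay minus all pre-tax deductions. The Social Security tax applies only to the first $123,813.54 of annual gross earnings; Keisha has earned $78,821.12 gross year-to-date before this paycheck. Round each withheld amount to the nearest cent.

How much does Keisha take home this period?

$1,653.23

Commuter benefit: $43.00
Health savings account contribution: $167.59
Pre-tax total = $43.00 + $167.59 = $210.59
Taxable wages = $2,935.55 − $210.59 = $2,724.96
Federal income tax: $2,724.96 × 0.17 = $463.24
City income tax: $2,724.96 × 0.035 = $95.37
State tax withheld: $2,724.96 × 0.04 = $109.00
Social Security tax: cap not yet reached, full $2,935.55 is subject → $2,935.55 × 0.05 = $146.78
AD&D insurance premium: $123.58
Gym membership: $133.76
Total deductions = $43.00 + $167.59 + $463.24 + $95.37 + $109.00 + $146.78 + $123.58 + $133.76 = $1,282.32
Net pay = $2,935.55 − $1,282.32 = $1,653.23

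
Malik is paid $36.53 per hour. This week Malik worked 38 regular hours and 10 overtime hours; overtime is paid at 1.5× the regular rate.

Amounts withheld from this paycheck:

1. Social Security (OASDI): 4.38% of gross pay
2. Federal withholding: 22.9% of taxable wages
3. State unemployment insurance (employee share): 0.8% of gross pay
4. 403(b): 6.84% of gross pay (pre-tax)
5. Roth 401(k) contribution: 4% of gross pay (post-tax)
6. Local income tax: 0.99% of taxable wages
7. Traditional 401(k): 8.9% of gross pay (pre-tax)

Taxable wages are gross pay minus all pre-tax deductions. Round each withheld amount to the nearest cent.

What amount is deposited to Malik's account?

$1,063.89

Regular pay: 38 × $36.53 = $1,388.14
Overtime pay: 10 × $36.53 × 1.5 = $547.95
Gross pay = $1,388.14 + $547.95 = $1,936.09
Traditional 401(k): $1,936.09 × 0.089 = $172.31
403(b): $1,936.09 × 0.0684 = $132.43
Pre-tax total = $172.31 + $132.43 = $304.74
Taxable wages = $1,936.09 − $304.74 = $1,631.35
Local income tax: $1,631.35 × 0.0099 = $16.15
Federal withholding: $1,631.35 × 0.229 = $373.58
State unemployment insurance (employee share): $1,936.09 × 0.008 = $15.49
Social Security (OASDI): $1,936.09 × 0.0438 = $84.80
Roth 401(k) contribution: $1,936.09 × 0.04 = $77.44
Total deductions = $172.31 + $132.43 + $16.15 + $373.58 + $15.49 + $84.80 + $77.44 = $872.20
Net pay = $1,936.09 − $872.20 = $1,063.89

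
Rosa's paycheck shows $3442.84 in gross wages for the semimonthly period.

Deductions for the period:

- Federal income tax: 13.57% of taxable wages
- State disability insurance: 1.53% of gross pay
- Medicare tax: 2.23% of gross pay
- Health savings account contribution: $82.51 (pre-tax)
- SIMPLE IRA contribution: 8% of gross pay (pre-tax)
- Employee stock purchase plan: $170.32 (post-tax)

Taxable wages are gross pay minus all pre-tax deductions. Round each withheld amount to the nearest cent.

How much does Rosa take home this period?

$2366.50

SIMPLE IRA contribution: $3442.84 × 0.08 = $275.43
Health savings account contribution: $82.51
Pre-tax total = $275.43 + $82.51 = $357.94
Taxable wages = $3442.84 − $357.94 = $3084.90
Federal income tax: $3084.90 × 0.1357 = $418.62
Medicare tax: $3442.84 × 0.0223 = $76.78
State disability insurance: $3442.84 × 0.0153 = $52.68
Employee stock purchase plan: $170.32
Total deductions = $275.43 + $82.51 + $418.62 + $76.78 + $52.68 + $170.32 = $1076.34
Net pay = $3442.84 − $1076.34 = $2366.50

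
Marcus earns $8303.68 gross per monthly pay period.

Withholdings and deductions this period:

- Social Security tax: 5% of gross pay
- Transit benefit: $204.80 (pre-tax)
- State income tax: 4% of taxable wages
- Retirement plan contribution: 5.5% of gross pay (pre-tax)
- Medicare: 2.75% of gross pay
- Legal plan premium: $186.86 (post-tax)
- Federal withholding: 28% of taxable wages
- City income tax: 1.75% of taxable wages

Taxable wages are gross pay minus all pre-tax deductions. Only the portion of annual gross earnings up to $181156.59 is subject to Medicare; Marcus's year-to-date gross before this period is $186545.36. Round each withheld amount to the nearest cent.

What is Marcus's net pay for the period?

Retirement plan contribution: $8303.68 × 0.055 = $456.70
Transit benefit: $204.80
Pre-tax total = $456.70 + $204.80 = $661.50
Taxable wages = $8303.68 − $661.50 = $7642.18
State income tax: $7642.18 × 0.04 = $305.69
City income tax: $7642.18 × 0.0175 = $133.74
Federal withholding: $7642.18 × 0.28 = $2139.81
Social Security tax: $8303.68 × 0.05 = $415.18
Medicare: annual cap $181156.59 already reached (YTD $186545.36), so $0.00
Legal plan premium: $186.86
Total deductions = $456.70 + $204.80 + $305.69 + $133.74 + $2139.81 + $415.18 + $0.00 + $186.86 = $3842.78
Net pay = $8303.68 − $3842.78 = $4460.90

$4460.90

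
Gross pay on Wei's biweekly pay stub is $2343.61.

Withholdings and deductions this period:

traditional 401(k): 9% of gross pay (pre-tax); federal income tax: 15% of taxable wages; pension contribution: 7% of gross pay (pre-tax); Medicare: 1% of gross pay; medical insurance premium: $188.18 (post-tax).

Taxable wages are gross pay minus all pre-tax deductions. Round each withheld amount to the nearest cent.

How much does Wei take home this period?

$1461.72

Traditional 401(k): $2343.61 × 0.09 = $210.92
Pension contribution: $2343.61 × 0.07 = $164.05
Pre-tax total = $210.92 + $164.05 = $374.97
Taxable wages = $2343.61 − $374.97 = $1968.64
Federal income tax: $1968.64 × 0.15 = $295.30
Medicare: $2343.61 × 0.01 = $23.44
Medical insurance premium: $188.18
Total deductions = $210.92 + $164.05 + $295.30 + $23.44 + $188.18 = $881.89
Net pay = $2343.61 − $881.89 = $1461.72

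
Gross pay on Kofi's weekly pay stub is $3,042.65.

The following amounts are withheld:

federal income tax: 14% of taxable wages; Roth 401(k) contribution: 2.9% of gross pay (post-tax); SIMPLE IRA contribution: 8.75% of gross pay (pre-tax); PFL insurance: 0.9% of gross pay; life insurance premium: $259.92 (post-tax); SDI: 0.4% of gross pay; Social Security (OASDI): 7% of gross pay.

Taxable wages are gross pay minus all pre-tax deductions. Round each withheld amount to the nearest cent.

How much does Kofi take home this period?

SIMPLE IRA contribution: $3,042.65 × 0.0875 = $266.23
Taxable wages = $3,042.65 − $266.23 = $2,776.42
Federal income tax: $2,776.42 × 0.14 = $388.70
Social Security (OASDI): $3,042.65 × 0.07 = $212.99
SDI: $3,042.65 × 0.004 = $12.17
PFL insurance: $3,042.65 × 0.009 = $27.38
Life insurance premium: $259.92
Roth 401(k) contribution: $3,042.65 × 0.029 = $88.24
Total deductions = $266.23 + $388.70 + $212.99 + $12.17 + $27.38 + $259.92 + $88.24 = $1,255.63
Net pay = $3,042.65 − $1,255.63 = $1,787.02

$1,787.02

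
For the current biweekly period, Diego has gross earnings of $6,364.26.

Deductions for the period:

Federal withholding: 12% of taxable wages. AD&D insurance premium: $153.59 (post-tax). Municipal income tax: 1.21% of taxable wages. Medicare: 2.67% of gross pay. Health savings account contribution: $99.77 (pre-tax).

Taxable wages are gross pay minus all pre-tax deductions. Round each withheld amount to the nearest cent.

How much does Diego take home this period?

Health savings account contribution: $99.77
Taxable wages = $6,364.26 − $99.77 = $6,264.49
Federal withholding: $6,264.49 × 0.12 = $751.74
Municipal income tax: $6,264.49 × 0.0121 = $75.80
Medicare: $6,364.26 × 0.0267 = $169.93
AD&D insurance premium: $153.59
Total deductions = $99.77 + $751.74 + $75.80 + $169.93 + $153.59 = $1,250.83
Net pay = $6,364.26 − $1,250.83 = $5,113.43

$5,113.43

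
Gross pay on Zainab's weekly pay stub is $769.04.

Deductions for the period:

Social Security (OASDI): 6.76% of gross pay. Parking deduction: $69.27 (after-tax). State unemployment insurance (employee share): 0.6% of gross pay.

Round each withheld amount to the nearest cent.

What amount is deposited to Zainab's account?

$643.17

State unemployment insurance (employee share): $769.04 × 0.006 = $4.61
Social Security (OASDI): $769.04 × 0.0676 = $51.99
Parking deduction: $69.27
Total deductions = $4.61 + $51.99 + $69.27 = $125.87
Net pay = $769.04 − $125.87 = $643.17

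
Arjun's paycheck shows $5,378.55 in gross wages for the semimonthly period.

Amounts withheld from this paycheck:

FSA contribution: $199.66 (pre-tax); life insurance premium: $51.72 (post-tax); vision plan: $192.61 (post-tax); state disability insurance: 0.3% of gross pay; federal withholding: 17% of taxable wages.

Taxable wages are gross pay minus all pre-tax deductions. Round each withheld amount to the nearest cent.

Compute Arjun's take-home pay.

$4,038.01

FSA contribution: $199.66
Taxable wages = $5,378.55 − $199.66 = $5,178.89
Federal withholding: $5,178.89 × 0.17 = $880.41
State disability insurance: $5,378.55 × 0.003 = $16.14
Vision plan: $192.61
Life insurance premium: $51.72
Total deductions = $199.66 + $880.41 + $16.14 + $192.61 + $51.72 = $1,340.54
Net pay = $5,378.55 − $1,340.54 = $4,038.01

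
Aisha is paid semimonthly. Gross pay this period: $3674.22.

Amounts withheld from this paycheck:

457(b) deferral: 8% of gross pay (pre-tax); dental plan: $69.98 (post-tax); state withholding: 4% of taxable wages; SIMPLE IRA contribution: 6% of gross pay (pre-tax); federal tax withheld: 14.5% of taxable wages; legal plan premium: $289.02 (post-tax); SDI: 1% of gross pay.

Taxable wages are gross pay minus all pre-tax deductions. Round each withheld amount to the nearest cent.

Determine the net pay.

457(b) deferral: $3674.22 × 0.08 = $293.94
SIMPLE IRA contribution: $3674.22 × 0.06 = $220.45
Pre-tax total = $293.94 + $220.45 = $514.39
Taxable wages = $3674.22 − $514.39 = $3159.83
Federal tax withheld: $3159.83 × 0.145 = $458.18
State withholding: $3159.83 × 0.04 = $126.39
SDI: $3674.22 × 0.01 = $36.74
Legal plan premium: $289.02
Dental plan: $69.98
Total deductions = $293.94 + $220.45 + $458.18 + $126.39 + $36.74 + $289.02 + $69.98 = $1494.70
Net pay = $3674.22 − $1494.70 = $2179.52

$2179.52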